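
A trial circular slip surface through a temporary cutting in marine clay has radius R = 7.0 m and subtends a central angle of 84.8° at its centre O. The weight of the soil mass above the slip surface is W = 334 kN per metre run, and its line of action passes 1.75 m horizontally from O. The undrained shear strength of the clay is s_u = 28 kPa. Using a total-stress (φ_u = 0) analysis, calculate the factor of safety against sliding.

Taking moments about the centre O, the resisting moment is provided by the undrained shear strength acting along the arc:
Arc length L_a = R·θ = 7.0·(84.8°·π/180) = 7.0·1.4800 = 10.36 m
M_R = s_u·L_a·R = 28·10.36·7.0 = 2030.6 kN·m/m
M_D = W·d = 334·1.75 = 584.5 kN·m/m
FS = M_R / M_D = 2030.6 / 584.5 = 3.474

FS = 3.47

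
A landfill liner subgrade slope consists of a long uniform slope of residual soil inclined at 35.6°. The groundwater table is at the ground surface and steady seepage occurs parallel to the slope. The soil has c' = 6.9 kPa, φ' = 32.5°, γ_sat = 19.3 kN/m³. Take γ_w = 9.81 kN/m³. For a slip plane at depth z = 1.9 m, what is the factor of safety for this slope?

With seepage parallel to the slope and the water table at the surface, the effective normal stress on the slip plane uses the buoyant unit weight γ' = γ_sat − γ_w while the driving shear stress uses γ_sat:
FS = [c' + γ' z cos²β tanφ'] / [γ_sat z sinβ cosβ]
γ' = 19.3 − 9.81 = 9.49 kN/m³
Numerator = 6.9 + 9.49·1.9·cos²35.6°·tan32.5° = 6.9 + 9.49·1.9·0.6611·0.6371 = 14.494 kPa
Denominator = 19.3·1.9·sin35.6°·cos35.6° = 19.3·1.9·0.5821·0.8131 = 17.357 kPa
FS = 14.494 / 17.357 = 0.835

FS = 0.84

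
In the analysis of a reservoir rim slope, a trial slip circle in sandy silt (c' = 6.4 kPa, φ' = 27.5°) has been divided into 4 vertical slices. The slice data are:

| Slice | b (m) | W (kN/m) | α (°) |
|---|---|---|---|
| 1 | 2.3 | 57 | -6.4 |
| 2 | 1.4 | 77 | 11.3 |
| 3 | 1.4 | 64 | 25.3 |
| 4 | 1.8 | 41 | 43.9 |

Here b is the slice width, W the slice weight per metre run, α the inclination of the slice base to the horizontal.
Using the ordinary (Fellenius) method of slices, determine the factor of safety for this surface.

FS = 2.54

Ordinary method of slices: FS = Σ[c'·Δl_i + (W_i cosα_i)·tanφ'] / Σ W_i sinα_i, with Δl_i = b_i / cosα_i.
Slice 1: Δl = 2.3/cos(-6.4°) = 2.314 m; N'_1 = 57·cos(-6.4°) = 56.6; c'Δl = 14.81; W sinα = -6.4
Slice 2: Δl = 1.4/cos11.3° = 1.428 m; N'_2 = 77·cos11.3° = 75.5; c'Δl = 9.14; W sinα = 15.1
Slice 3: Δl = 1.4/cos25.3° = 1.549 m; N'_3 = 64·cos25.3° = 57.9; c'Δl = 9.91; W sinα = 27.4
Slice 4: Δl = 1.8/cos43.9° = 2.498 m; N'_4 = 41·cos43.9° = 29.5; c'Δl = 15.99; W sinα = 28.4
Σc'Δl = 49.8 kN/m; ΣN' = 219.6 kN/m; ΣW sinα = 64.5 kN/m
Resisting = 49.8 + 219.6·tan27.5° = 49.8 + 114.3 = 164.1 kN/m
FS = 164.1 / 64.5 = 2.544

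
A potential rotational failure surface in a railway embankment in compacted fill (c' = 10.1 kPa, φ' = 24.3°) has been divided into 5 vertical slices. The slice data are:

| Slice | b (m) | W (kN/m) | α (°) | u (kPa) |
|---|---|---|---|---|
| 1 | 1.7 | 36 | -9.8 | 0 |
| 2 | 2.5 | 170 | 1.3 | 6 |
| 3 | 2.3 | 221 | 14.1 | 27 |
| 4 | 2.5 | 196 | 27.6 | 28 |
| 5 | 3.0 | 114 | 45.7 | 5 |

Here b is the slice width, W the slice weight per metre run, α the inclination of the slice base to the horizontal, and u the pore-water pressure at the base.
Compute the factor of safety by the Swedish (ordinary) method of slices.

Ordinary method of slices: FS = Σ[c'·Δl_i + (W_i cosα_i − u_i·Δl_i)·tanφ'] / Σ W_i sinα_i, with Δl_i = b_i / cosα_i.
Slice 1: Δl = 1.7/cos(-9.8°) = 1.725 m; N'_1 = 36·cos(-9.8°) − 0·1.725 = 35.5; c'Δl = 17.42; W sinα = -6.1
Slice 2: Δl = 2.5/cos1.3° = 2.501 m; N'_2 = 170·cos1.3° − 6·2.501 = 155.0; c'Δl = 25.26; W sinα = 3.9
Slice 3: Δl = 2.3/cos14.1° = 2.371 m; N'_3 = 221·cos14.1° − 27·2.371 = 150.3; c'Δl = 23.95; W sinα = 53.8
Slice 4: Δl = 2.5/cos27.6° = 2.821 m; N'_4 = 196·cos27.6° − 28·2.821 = 94.7; c'Δl = 28.49; W sinα = 90.8
Slice 5: Δl = 3.0/cos45.7° = 4.295 m; N'_5 = 114·cos45.7° − 5·4.295 = 58.1; c'Δl = 43.38; W sinα = 81.6
Σc'Δl = 138.5 kN/m; ΣN' = 493.6 kN/m; ΣW sinα = 224.0 kN/m
Resisting = 138.5 + 493.6·tan24.3° = 138.5 + 222.9 = 361.4 kN/m
FS = 361.4 / 224.0 = 1.614

FS = 1.61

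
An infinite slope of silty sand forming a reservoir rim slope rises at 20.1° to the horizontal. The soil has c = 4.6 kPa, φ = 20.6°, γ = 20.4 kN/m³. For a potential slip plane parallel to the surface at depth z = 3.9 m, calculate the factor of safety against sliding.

FS = 1.21

For an infinite slope with a slip plane parallel to the surface (no pore pressure): FS = [c + γz cos²β tanφ] / [γz sinβ cosβ].
γz = 20.4·3.9 = 79.56 kN/m²
Numerator = 4.6 + 79.56·cos²20.1°·tan20.6° = 4.6 + 79.56·0.8819·0.3759 = 30.973 kPa
Denominator = 79.56·sin20.1°·cos20.1° = 79.56·0.3437·0.9391 = 25.676 kPa
FS = 30.973 / 25.676 = 1.206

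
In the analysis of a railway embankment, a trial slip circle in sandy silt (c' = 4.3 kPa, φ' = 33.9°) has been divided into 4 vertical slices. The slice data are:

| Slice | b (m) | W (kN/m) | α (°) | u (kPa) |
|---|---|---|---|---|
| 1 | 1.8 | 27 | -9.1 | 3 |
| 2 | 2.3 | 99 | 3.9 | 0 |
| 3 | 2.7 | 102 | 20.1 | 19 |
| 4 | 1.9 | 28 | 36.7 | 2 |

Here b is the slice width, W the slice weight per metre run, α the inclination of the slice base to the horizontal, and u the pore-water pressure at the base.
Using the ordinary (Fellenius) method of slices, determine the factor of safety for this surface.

FS = 2.96

Ordinary method of slices: FS = Σ[c'·Δl_i + (W_i cosα_i − u_i·Δl_i)·tanφ'] / Σ W_i sinα_i, with Δl_i = b_i / cosα_i.
Slice 1: Δl = 1.8/cos(-9.1°) = 1.823 m; N'_1 = 27·cos(-9.1°) − 3·1.823 = 21.2; c'Δl = 7.84; W sinα = -4.3
Slice 2: Δl = 2.3/cos3.9° = 2.305 m; N'_2 = 99·cos3.9° − 0·2.305 = 98.8; c'Δl = 9.91; W sinα = 6.7
Slice 3: Δl = 2.7/cos20.1° = 2.875 m; N'_3 = 102·cos20.1° − 19·2.875 = 41.2; c'Δl = 12.36; W sinα = 35.1
Slice 4: Δl = 1.9/cos36.7° = 2.370 m; N'_4 = 28·cos36.7° − 2·2.370 = 17.7; c'Δl = 10.19; W sinα = 16.7
Σc'Δl = 40.3 kN/m; ΣN' = 178.8 kN/m; ΣW sinα = 54.3 kN/m
Resisting = 40.3 + 178.8·tan33.9° = 40.3 + 120.2 = 160.5 kN/m
FS = 160.5 / 54.3 = 2.958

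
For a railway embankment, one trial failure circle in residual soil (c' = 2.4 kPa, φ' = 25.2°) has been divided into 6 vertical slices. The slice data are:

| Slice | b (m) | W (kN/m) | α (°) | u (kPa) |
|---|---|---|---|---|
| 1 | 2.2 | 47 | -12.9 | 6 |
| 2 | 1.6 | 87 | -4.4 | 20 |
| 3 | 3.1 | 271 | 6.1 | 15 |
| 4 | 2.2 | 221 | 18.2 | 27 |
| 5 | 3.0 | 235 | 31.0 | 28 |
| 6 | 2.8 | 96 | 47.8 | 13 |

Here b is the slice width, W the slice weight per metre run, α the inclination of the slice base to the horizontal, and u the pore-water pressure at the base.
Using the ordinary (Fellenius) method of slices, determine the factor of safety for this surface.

Ordinary method of slices: FS = Σ[c'·Δl_i + (W_i cosα_i − u_i·Δl_i)·tanφ'] / Σ W_i sinα_i, with Δl_i = b_i / cosα_i.
Slice 1: Δl = 2.2/cos(-12.9°) = 2.257 m; N'_1 = 47·cos(-12.9°) − 6·2.257 = 32.3; c'Δl = 5.42; W sinα = -10.5
Slice 2: Δl = 1.6/cos(-4.4°) = 1.605 m; N'_2 = 87·cos(-4.4°) − 20·1.605 = 54.6; c'Δl = 3.85; W sinα = -6.7
Slice 3: Δl = 3.1/cos6.1° = 3.118 m; N'_3 = 271·cos6.1° − 15·3.118 = 222.7; c'Δl = 7.48; W sinα = 28.8
Slice 4: Δl = 2.2/cos18.2° = 2.316 m; N'_4 = 221·cos18.2° − 27·2.316 = 147.4; c'Δl = 5.56; W sinα = 69.0
Slice 5: Δl = 3.0/cos31.0° = 3.500 m; N'_5 = 235·cos31.0° − 28·3.500 = 103.4; c'Δl = 8.40; W sinα = 121.0
Slice 6: Δl = 2.8/cos47.8° = 4.168 m; N'_6 = 96·cos47.8° − 13·4.168 = 10.3; c'Δl = 10.00; W sinα = 71.1
Σc'Δl = 40.7 kN/m; ΣN' = 570.8 kN/m; ΣW sinα = 272.8 kN/m
Resisting = 40.7 + 570.8·tan25.2° = 40.7 + 268.6 = 309.3 kN/m
FS = 309.3 / 272.8 = 1.134

FS = 1.13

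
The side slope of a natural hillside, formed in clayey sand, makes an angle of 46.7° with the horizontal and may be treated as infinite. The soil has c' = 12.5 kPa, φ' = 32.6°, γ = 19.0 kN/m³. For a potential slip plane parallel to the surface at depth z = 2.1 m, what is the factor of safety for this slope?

For an infinite slope with a slip plane parallel to the surface (no pore pressure): FS = [c' + γz cos²β tanφ'] / [γz sinβ cosβ].
γz = 19.0·2.1 = 39.90 kN/m²
Numerator = 12.5 + 39.90·cos²46.7°·tan32.6° = 12.5 + 39.90·0.4703·0.6395 = 24.502 kPa
Denominator = 39.90·sin46.7°·cos46.7° = 39.90·0.7278·0.6858 = 19.915 kPa
FS = 24.502 / 19.915 = 1.230

FS = 1.23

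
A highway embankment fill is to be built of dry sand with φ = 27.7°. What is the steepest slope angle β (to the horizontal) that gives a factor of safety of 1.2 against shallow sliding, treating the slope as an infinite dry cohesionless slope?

β = 23.6°

For an infinite dry cohesionless slope FS = tanφ/tanβ, so tanβ = tanφ / FS.
tanβ = tan27.7° / 1.2 = 0.5250 / 1.2 = 0.4375
β = arctan(0.4375) = 23.63°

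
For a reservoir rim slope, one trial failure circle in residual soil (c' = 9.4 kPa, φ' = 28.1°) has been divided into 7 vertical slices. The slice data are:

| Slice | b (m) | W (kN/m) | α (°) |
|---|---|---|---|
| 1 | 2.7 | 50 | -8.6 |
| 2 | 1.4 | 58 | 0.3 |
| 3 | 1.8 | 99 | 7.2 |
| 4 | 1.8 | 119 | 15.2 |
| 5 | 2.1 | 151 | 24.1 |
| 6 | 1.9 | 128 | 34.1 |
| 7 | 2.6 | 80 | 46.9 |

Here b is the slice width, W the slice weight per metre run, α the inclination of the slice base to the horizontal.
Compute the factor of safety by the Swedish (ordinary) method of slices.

FS = 2.12

Ordinary method of slices: FS = Σ[c'·Δl_i + (W_i cosα_i)·tanφ'] / Σ W_i sinα_i, with Δl_i = b_i / cosα_i.
Slice 1: Δl = 2.7/cos(-8.6°) = 2.731 m; N'_1 = 50·cos(-8.6°) = 49.4; c'Δl = 25.67; W sinα = -7.5
Slice 2: Δl = 1.4/cos0.3° = 1.400 m; N'_2 = 58·cos0.3° = 58.0; c'Δl = 13.16; W sinα = 0.3
Slice 3: Δl = 1.8/cos7.2° = 1.814 m; N'_3 = 99·cos7.2° = 98.2; c'Δl = 17.05; W sinα = 12.4
Slice 4: Δl = 1.8/cos15.2° = 1.865 m; N'_4 = 119·cos15.2° = 114.8; c'Δl = 17.53; W sinα = 31.2
Slice 5: Δl = 2.1/cos24.1° = 2.301 m; N'_5 = 151·cos24.1° = 137.8; c'Δl = 21.62; W sinα = 61.7
Slice 6: Δl = 1.9/cos34.1° = 2.295 m; N'_6 = 128·cos34.1° = 106.0; c'Δl = 21.57; W sinα = 71.8
Slice 7: Δl = 2.6/cos46.9° = 3.805 m; N'_7 = 80·cos46.9° = 54.7; c'Δl = 35.77; W sinα = 58.4
Σc'Δl = 152.4 kN/m; ΣN' = 619.0 kN/m; ΣW sinα = 228.3 kN/m
Resisting = 152.4 + 619.0·tan28.1° = 152.4 + 330.5 = 482.9 kN/m
FS = 482.9 / 228.3 = 2.115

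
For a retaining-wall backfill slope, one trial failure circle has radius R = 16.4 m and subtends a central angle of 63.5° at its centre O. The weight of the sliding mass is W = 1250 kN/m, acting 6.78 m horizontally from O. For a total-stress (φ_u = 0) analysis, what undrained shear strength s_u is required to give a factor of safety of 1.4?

s_u = 39.8 kPa

FS = s_u·L_a·R / (W·d), so s_u = FS·W·d / (L_a·R).
Arc length L_a = R·θ = 16.4·(63.5°·π/180) = 16.4·1.1083 = 18.18 m
s_u = 1.4·1250·6.78 / (18.18·16.4) = 11865.0 / 298.08 = 39.80 kPa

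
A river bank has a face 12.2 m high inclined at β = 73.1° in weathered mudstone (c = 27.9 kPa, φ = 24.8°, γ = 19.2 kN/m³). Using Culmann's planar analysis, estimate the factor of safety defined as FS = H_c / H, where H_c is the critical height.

FS = 1.24

H_c = (4c/γ) · sinβ cosφ / [1 − cos(β − φ)]
    = (4·27.9/19.2) · sin73.1°·cos24.8° / [1 − cos48.3°]
    = 5.812 · 0.8686 / 0.3348 = 15.08 m
FS = H_c / H = 15.08 / 12.2 = 1.236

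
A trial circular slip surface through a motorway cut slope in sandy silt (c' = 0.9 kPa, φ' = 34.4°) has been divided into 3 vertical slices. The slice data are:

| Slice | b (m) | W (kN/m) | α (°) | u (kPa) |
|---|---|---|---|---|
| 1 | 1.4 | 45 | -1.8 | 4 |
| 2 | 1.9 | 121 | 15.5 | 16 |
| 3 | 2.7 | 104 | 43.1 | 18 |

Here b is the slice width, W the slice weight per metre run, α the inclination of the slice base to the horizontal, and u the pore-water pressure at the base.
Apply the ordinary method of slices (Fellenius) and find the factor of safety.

FS = 0.96

Ordinary method of slices: FS = Σ[c'·Δl_i + (W_i cosα_i − u_i·Δl_i)·tanφ'] / Σ W_i sinα_i, with Δl_i = b_i / cosα_i.
Slice 1: Δl = 1.4/cos(-1.8°) = 1.401 m; N'_1 = 45·cos(-1.8°) − 4·1.401 = 39.4; c'Δl = 1.26; W sinα = -1.4
Slice 2: Δl = 1.9/cos15.5° = 1.972 m; N'_2 = 121·cos15.5° − 16·1.972 = 85.1; c'Δl = 1.77; W sinα = 32.3
Slice 3: Δl = 2.7/cos43.1° = 3.698 m; N'_3 = 104·cos43.1° − 18·3.698 = 9.4; c'Δl = 3.33; W sinα = 71.1
Σc'Δl = 6.4 kN/m; ΣN' = 133.8 kN/m; ΣW sinα = 102.0 kN/m
Resisting = 6.4 + 133.8·tan34.4° = 6.4 + 91.6 = 98.0 kN/m
FS = 98.0 / 102.0 = 0.961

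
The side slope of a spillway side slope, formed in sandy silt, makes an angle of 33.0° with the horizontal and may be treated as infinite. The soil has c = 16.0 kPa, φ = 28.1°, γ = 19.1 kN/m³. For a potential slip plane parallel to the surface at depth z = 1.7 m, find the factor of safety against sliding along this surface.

FS = 1.90

For an infinite slope with a slip plane parallel to the surface (no pore pressure): FS = [c + γz cos²β tanφ] / [γz sinβ cosβ].
γz = 19.1·1.7 = 32.47 kN/m²
Numerator = 16.0 + 32.47·cos²33.0°·tan28.1° = 16.0 + 32.47·0.7034·0.5340 = 28.195 kPa
Denominator = 32.47·sin33.0°·cos33.0° = 32.47·0.5446·0.8387 = 14.831 kPa
FS = 28.195 / 14.831 = 1.901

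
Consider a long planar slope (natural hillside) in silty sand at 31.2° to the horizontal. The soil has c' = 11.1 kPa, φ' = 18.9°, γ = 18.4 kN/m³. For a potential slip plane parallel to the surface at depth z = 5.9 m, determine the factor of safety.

FS = 0.80

For an infinite slope with a slip plane parallel to the surface (no pore pressure): FS = [c' + γz cos²β tanφ'] / [γz sinβ cosβ].
γz = 18.4·5.9 = 108.56 kN/m²
Numerator = 11.1 + 108.56·cos²31.2°·tan18.9° = 11.1 + 108.56·0.7316·0.3424 = 38.294 kPa
Denominator = 108.56·sin31.2°·cos31.2° = 108.56·0.5180·0.8554 = 48.103 kPa
FS = 38.294 / 48.103 = 0.796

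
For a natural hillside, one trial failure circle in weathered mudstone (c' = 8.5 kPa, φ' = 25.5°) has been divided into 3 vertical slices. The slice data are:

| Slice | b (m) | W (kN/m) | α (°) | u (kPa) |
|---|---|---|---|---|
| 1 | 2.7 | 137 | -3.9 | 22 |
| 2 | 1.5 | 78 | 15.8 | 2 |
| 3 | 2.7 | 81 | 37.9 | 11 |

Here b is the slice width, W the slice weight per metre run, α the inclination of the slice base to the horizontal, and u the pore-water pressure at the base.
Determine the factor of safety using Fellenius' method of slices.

Ordinary method of slices: FS = Σ[c'·Δl_i + (W_i cosα_i − u_i·Δl_i)·tanφ'] / Σ W_i sinα_i, with Δl_i = b_i / cosα_i.
Slice 1: Δl = 2.7/cos(-3.9°) = 2.706 m; N'_1 = 137·cos(-3.9°) − 22·2.706 = 77.1; c'Δl = 23.00; W sinα = -9.3
Slice 2: Δl = 1.5/cos15.8° = 1.559 m; N'_2 = 78·cos15.8° − 2·1.559 = 71.9; c'Δl = 13.25; W sinα = 21.2
Slice 3: Δl = 2.7/cos37.9° = 3.422 m; N'_3 = 81·cos37.9° − 11·3.422 = 26.3; c'Δl = 29.08; W sinα = 49.8
Σc'Δl = 65.3 kN/m; ΣN' = 175.4 kN/m; ΣW sinα = 61.7 kN/m
Resisting = 65.3 + 175.4·tan25.5° = 65.3 + 83.6 = 149.0 kN/m
FS = 149.0 / 61.7 = 2.415

FS = 2.42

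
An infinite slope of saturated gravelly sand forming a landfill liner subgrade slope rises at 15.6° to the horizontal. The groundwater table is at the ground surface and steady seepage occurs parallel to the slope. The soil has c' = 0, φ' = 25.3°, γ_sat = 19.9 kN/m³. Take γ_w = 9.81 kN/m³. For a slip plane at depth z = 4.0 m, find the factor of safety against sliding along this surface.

With seepage parallel to the slope and the water table at the surface, the effective normal stress on the slip plane uses the buoyant unit weight γ' = γ_sat − γ_w while the driving shear stress uses γ_sat:
FS = [c' + γ' z cos²β tanφ'] / [γ_sat z sinβ cosβ]
(For c' = 0 this reduces to FS = (γ'/γ_sat)·tanφ'/tanβ.)
γ' = 19.9 − 9.81 = 10.09 kN/m³
Numerator = 0.0 + 10.09·4.0·cos²15.6°·tan25.3° = 0.0 + 10.09·4.0·0.9277·0.4727 = 17.698 kPa
Denominator = 19.9·4.0·sin15.6°·cos15.6° = 19.9·4.0·0.2689·0.9632 = 20.617 kPa
FS = 17.698 / 20.617 = 0.858

FS = 0.86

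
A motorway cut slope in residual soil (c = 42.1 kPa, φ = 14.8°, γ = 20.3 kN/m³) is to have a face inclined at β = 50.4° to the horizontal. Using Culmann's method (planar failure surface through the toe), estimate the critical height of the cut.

H_c = 33.06 m

Culmann's analysis gives the critical failure plane at α_cr = (β + φ)/2 = (50.4 + 14.8)/2 = 32.6°, and the critical height
H_c = (4c/γ) · sinβ cosφ / [1 − cos(β − φ)]
    = (4·42.1/20.3) · sin50.4°·cos14.8° / [1 − cos(35.6°)]
    = 8.296 · 0.7705·0.9668 / [1 − 0.8131]
    = 8.296 · 0.7450 / 0.1869
    = 33.06 m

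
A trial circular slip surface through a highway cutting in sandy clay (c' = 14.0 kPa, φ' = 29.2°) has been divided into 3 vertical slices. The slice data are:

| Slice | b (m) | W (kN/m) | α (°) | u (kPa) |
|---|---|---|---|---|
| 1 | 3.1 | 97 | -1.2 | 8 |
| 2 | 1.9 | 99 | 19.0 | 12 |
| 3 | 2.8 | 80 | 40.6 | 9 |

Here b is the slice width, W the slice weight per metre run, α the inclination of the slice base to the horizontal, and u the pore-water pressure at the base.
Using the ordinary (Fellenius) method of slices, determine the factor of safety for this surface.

FS = 2.65

Ordinary method of slices: FS = Σ[c'·Δl_i + (W_i cosα_i − u_i·Δl_i)·tanφ'] / Σ W_i sinα_i, with Δl_i = b_i / cosα_i.
Slice 1: Δl = 3.1/cos(-1.2°) = 3.101 m; N'_1 = 97·cos(-1.2°) − 8·3.101 = 72.2; c'Δl = 43.41; W sinα = -2.0
Slice 2: Δl = 1.9/cos19.0° = 2.009 m; N'_2 = 99·cos19.0° − 12·2.009 = 69.5; c'Δl = 28.13; W sinα = 32.2
Slice 3: Δl = 2.8/cos40.6° = 3.688 m; N'_3 = 80·cos40.6° − 9·3.688 = 27.6; c'Δl = 51.63; W sinα = 52.1
Σc'Δl = 123.2 kN/m; ΣN' = 169.2 kN/m; ΣW sinα = 82.3 kN/m
Resisting = 123.2 + 169.2·tan29.2° = 123.2 + 94.6 = 217.7 kN/m
FS = 217.7 / 82.3 = 2.647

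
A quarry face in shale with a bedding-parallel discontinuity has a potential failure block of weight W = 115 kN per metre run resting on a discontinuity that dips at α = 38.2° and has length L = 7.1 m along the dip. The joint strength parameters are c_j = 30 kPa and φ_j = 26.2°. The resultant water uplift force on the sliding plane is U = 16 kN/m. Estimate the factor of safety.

Resolving the block weight along and normal to the plane and applying the Mohr–Coulomb strength on the joint:
N' = W cosα − U = 115·cos38.2° − 16 = 74.4 kN/m
Driving force T = W sinα = 115·sin38.2° = 71.1 kN/m
Resisting force R = c_j·L + N'·tanφ_j = 30·7.1 + 74.4·tan26.2° = 213.0 + 36.6 = 249.6 kN/m
FS = R / T = 249.6 / 71.1 = 3.510

FS = 3.51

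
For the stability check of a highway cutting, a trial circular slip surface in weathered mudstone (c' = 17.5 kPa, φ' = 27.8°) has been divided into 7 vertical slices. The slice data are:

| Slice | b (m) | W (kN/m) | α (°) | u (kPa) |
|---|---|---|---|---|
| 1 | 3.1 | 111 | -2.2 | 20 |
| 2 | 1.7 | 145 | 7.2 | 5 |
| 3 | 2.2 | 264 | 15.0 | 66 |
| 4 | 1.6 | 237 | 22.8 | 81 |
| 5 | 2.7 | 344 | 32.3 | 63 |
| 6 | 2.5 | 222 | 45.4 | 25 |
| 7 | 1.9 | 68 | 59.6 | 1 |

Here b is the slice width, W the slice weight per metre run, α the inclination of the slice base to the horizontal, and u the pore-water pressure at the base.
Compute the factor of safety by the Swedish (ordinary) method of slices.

FS = 1.10

Ordinary method of slices: FS = Σ[c'·Δl_i + (W_i cosα_i − u_i·Δl_i)·tanφ'] / Σ W_i sinα_i, with Δl_i = b_i / cosα_i.
Slice 1: Δl = 3.1/cos(-2.2°) = 3.102 m; N'_1 = 111·cos(-2.2°) − 20·3.102 = 48.9; c'Δl = 54.29; W sinα = -4.3
Slice 2: Δl = 1.7/cos7.2° = 1.714 m; N'_2 = 145·cos7.2° − 5·1.714 = 135.3; c'Δl = 29.99; W sinα = 18.2
Slice 3: Δl = 2.2/cos15.0° = 2.278 m; N'_3 = 264·cos15.0° − 66·2.278 = 104.7; c'Δl = 39.86; W sinα = 68.3
Slice 4: Δl = 1.6/cos22.8° = 1.736 m; N'_4 = 237·cos22.8° − 81·1.736 = 77.9; c'Δl = 30.37; W sinα = 91.8
Slice 5: Δl = 2.7/cos32.3° = 3.194 m; N'_5 = 344·cos32.3° − 63·3.194 = 89.5; c'Δl = 55.90; W sinα = 183.8
Slice 6: Δl = 2.5/cos45.4° = 3.560 m; N'_6 = 222·cos45.4° − 25·3.560 = 66.9; c'Δl = 62.31; W sinα = 158.1
Slice 7: Δl = 1.9/cos59.6° = 3.755 m; N'_7 = 68·cos59.6° − 1·3.755 = 30.7; c'Δl = 65.71; W sinα = 58.7
Σc'Δl = 338.4 kN/m; ΣN' = 553.8 kN/m; ΣW sinα = 574.6 kN/m
Resisting = 338.4 + 553.8·tan27.8° = 338.4 + 292.0 = 630.4 kN/m
FS = 630.4 / 574.6 = 1.097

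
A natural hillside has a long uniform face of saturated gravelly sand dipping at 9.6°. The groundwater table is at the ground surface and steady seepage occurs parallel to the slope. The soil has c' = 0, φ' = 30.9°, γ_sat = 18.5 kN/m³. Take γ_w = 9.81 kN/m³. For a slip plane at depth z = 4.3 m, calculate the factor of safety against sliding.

With seepage parallel to the slope and the water table at the surface, the effective normal stress on the slip plane uses the buoyant unit weight γ' = γ_sat − γ_w while the driving shear stress uses γ_sat:
FS = [c' + γ' z cos²β tanφ'] / [γ_sat z sinβ cosβ]
(For c' = 0 this reduces to FS = (γ'/γ_sat)·tanφ'/tanβ.)
γ' = 18.5 − 9.81 = 8.69 kN/m³
Numerator = 0.0 + 8.69·4.3·cos²9.6°·tan30.9° = 0.0 + 8.69·4.3·0.9722·0.5985 = 21.742 kPa
Denominator = 18.5·4.3·sin9.6°·cos9.6° = 18.5·4.3·0.1668·0.9860 = 13.081 kPa
FS = 21.742 / 13.081 = 1.662

FS = 1.66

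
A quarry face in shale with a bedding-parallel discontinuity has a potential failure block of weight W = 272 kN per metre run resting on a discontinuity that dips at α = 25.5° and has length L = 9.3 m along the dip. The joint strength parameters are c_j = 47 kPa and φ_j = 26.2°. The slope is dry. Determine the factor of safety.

FS = 4.76

Resolving the block weight along and normal to the plane and applying the Mohr–Coulomb strength on the joint:
N' = W cosα = 272·cos25.5° = 245.5 kN/m
Driving force T = W sinα = 272·sin25.5° = 117.1 kN/m
Resisting force R = c_j·L + N'·tanφ_j = 47·9.3 + 245.5·tan26.2° = 437.1 + 120.8 = 557.9 kN/m
FS = R / T = 557.9 / 117.1 = 4.764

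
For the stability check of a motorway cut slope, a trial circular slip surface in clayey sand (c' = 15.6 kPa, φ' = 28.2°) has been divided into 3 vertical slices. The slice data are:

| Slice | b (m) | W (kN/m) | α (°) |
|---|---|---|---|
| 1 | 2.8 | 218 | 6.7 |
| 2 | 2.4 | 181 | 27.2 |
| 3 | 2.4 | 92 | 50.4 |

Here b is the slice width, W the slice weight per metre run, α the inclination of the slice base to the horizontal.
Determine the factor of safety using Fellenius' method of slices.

Ordinary method of slices: FS = Σ[c'·Δl_i + (W_i cosα_i)·tanφ'] / Σ W_i sinα_i, with Δl_i = b_i / cosα_i.
Slice 1: Δl = 2.8/cos6.7° = 2.819 m; N'_1 = 218·cos6.7° = 216.5; c'Δl = 43.98; W sinα = 25.4
Slice 2: Δl = 2.4/cos27.2° = 2.698 m; N'_2 = 181·cos27.2° = 161.0; c'Δl = 42.10; W sinα = 82.7
Slice 3: Δl = 2.4/cos50.4° = 3.765 m; N'_3 = 92·cos50.4° = 58.6; c'Δl = 58.74; W sinα = 70.9
Σc'Δl = 144.8 kN/m; ΣN' = 436.1 kN/m; ΣW sinα = 179.1 kN/m
Resisting = 144.8 + 436.1·tan28.2° = 144.8 + 233.9 = 378.7 kN/m
FS = 378.7 / 179.1 = 2.115

FS = 2.11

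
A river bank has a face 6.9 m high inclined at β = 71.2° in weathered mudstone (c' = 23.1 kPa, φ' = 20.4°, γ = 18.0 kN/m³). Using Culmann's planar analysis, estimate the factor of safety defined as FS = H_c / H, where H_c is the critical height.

FS = 1.79

H_c = (4c'/γ) · sinβ cosφ' / [1 − cos(β − φ')]
    = (4·23.1/18.0) · sin71.2°·cos20.4° / [1 − cos50.8°]
    = 5.133 · 0.8873 / 0.3680 = 12.38 m
FS = H_c / H = 12.38 / 6.9 = 1.794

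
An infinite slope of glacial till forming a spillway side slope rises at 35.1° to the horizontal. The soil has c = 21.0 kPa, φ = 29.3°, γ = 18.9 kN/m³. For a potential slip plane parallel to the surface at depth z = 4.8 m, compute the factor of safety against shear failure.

For an infinite slope with a slip plane parallel to the surface (no pore pressure): FS = [c + γz cos²β tanφ] / [γz sinβ cosβ].
γz = 18.9·4.8 = 90.72 kN/m²
Numerator = 21.0 + 90.72·cos²35.1°·tan29.3° = 21.0 + 90.72·0.6694·0.5612 = 55.077 kPa
Denominator = 90.72·sin35.1°·cos35.1° = 90.72·0.5750·0.8181 = 42.678 kPa
FS = 55.077 / 42.678 = 1.291

FS = 1.29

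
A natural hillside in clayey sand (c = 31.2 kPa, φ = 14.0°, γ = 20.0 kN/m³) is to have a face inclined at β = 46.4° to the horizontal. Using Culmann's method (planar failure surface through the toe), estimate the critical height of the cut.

Culmann's analysis gives the critical failure plane at α_cr = (β + φ)/2 = (46.4 + 14.0)/2 = 30.2°, and the critical height
H_c = (4c/γ) · sinβ cosφ / [1 − cos(β − φ)]
    = (4·31.2/20.0) · sin46.4°·cos14.0° / [1 − cos(32.4°)]
    = 6.240 · 0.7242·0.9703 / [1 − 0.8443]
    = 6.240 · 0.7027 / 0.1557
    = 28.17 m

H_c = 28.17 m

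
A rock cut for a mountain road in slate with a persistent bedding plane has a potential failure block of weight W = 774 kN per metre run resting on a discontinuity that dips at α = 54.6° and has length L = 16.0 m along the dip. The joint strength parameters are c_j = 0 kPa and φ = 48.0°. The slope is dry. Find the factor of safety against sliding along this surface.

Resolving the block weight along and normal to the plane and applying the Mohr–Coulomb strength on the joint:
N' = W cosα = 774·cos54.6° = 448.4 kN/m
Driving force T = W sinα = 774·sin54.6° = 630.9 kN/m
Resisting force R = c_j·L + N'·tanφ = 0·16.0 + 448.4·tan48.0° = 0.0 + 498.0 = 498.0 kN/m
FS = R / T = 498.0 / 630.9 = 0.789

FS = 0.79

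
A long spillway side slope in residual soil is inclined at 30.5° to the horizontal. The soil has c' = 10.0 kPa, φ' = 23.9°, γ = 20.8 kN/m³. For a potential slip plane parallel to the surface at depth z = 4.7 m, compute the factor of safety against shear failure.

For an infinite slope with a slip plane parallel to the surface (no pore pressure): FS = [c' + γz cos²β tanφ'] / [γz sinβ cosβ].
γz = 20.8·4.7 = 97.76 kN/m²
Numerator = 10.0 + 97.76·cos²30.5°·tan23.9° = 10.0 + 97.76·0.7424·0.4431 = 42.162 kPa
Denominator = 97.76·sin30.5°·cos30.5° = 97.76·0.5075·0.8616 = 42.751 kPa
FS = 42.162 / 42.751 = 0.986

FS = 0.99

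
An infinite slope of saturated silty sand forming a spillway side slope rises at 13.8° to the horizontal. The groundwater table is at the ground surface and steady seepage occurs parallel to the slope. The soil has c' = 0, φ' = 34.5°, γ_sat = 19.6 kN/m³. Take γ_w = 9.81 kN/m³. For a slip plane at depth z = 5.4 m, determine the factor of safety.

FS = 1.40

With seepage parallel to the slope and the water table at the surface, the effective normal stress on the slip plane uses the buoyant unit weight γ' = γ_sat − γ_w while the driving shear stress uses γ_sat:
FS = [c' + γ' z cos²β tanφ'] / [γ_sat z sinβ cosβ]
(For c' = 0 this reduces to FS = (γ'/γ_sat)·tanφ'/tanβ.)
γ' = 19.6 − 9.81 = 9.79 kN/m³
Numerator = 0.0 + 9.79·5.4·cos²13.8°·tan34.5° = 0.0 + 9.79·5.4·0.9431·0.6873 = 34.266 kPa
Denominator = 19.6·5.4·sin13.8°·cos13.8° = 19.6·5.4·0.2385·0.9711 = 24.518 kPa
FS = 34.266 / 24.518 = 1.398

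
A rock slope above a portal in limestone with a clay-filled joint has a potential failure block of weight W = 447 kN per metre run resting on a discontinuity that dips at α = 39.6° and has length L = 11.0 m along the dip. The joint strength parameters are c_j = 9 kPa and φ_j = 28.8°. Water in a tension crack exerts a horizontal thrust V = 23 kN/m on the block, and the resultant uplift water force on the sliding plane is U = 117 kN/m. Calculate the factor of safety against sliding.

FS = 0.71

Resolving the block weight along and normal to the plane and applying the Mohr–Coulomb strength on the joint:
N' = W cosα − U − V sinα = 447·cos39.6° − 117 − 23·sin39.6° = 212.8 kN/m
Driving force T = W sinα + V cosα = 447·sin39.6° + 23·cos39.6° = 302.7 kN/m
Resisting force R = c_j·L + N'·tanφ_j = 9·11.0 + 212.8·tan28.8° = 99.0 + 117.0 = 216.0 kN/m
FS = R / T = 216.0 / 302.7 = 0.714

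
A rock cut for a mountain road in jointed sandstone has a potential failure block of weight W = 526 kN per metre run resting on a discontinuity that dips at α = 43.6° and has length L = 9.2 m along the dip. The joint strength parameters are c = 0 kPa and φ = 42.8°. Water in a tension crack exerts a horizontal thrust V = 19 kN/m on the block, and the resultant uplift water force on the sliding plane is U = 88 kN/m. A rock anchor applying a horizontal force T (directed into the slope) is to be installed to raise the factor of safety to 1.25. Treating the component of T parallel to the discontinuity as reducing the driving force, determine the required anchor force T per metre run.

T = 137 kN/m

Resolving forces along and normal to the sliding plane, with the horizontal anchor force T adding T·sinα to the effective normal force and T·cosα acting up the plane against the driving force:
FS = [cL + (W cosα − U − V sinα + T sinα) tanφ] / [W sinα + V cosα − T cosα]
Without the anchor: N' = 279.8 kN/m, driving T_d = 376.5 kN/m, resisting R = 0·9.2 + 279.8·tan42.8° = 259.1 kN/m, FS = 0.69.
Setting FS = 1.25 and solving for T:
1.25·(376.5 − T cos43.6°) = 259.1 + T sin43.6°·tan42.8°
T·(sin43.6°·tan42.8° + 1.25·cos43.6°) = 1.25·376.5 − 259.1
T·(0.6896·0.9260 + 1.25·0.7242) = 470.6 − 259.1 = 211.5
T·1.5438 = 211.5
T = 137.0 kN/m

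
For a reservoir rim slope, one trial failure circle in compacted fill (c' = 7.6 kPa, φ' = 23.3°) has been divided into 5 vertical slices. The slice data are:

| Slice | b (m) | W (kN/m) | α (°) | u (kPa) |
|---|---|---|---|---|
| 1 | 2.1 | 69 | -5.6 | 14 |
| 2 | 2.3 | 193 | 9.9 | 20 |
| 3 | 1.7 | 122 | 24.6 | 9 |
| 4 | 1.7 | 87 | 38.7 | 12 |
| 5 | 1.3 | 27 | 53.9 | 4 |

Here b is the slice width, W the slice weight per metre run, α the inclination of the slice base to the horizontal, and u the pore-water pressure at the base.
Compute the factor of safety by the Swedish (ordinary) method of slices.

FS = 1.44

Ordinary method of slices: FS = Σ[c'·Δl_i + (W_i cosα_i − u_i·Δl_i)·tanφ'] / Σ W_i sinα_i, with Δl_i = b_i / cosα_i.
Slice 1: Δl = 2.1/cos(-5.6°) = 2.110 m; N'_1 = 69·cos(-5.6°) − 14·2.110 = 39.1; c'Δl = 16.04; W sinα = -6.7
Slice 2: Δl = 2.3/cos9.9° = 2.335 m; N'_2 = 193·cos9.9° − 20·2.335 = 143.4; c'Δl = 17.74; W sinα = 33.2
Slice 3: Δl = 1.7/cos24.6° = 1.870 m; N'_3 = 122·cos24.6° − 9·1.870 = 94.1; c'Δl = 14.21; W sinα = 50.8
Slice 4: Δl = 1.7/cos38.7° = 2.178 m; N'_4 = 87·cos38.7° − 12·2.178 = 41.8; c'Δl = 16.55; W sinα = 54.4
Slice 5: Δl = 1.3/cos53.9° = 2.206 m; N'_5 = 27·cos53.9° − 4·2.206 = 7.1; c'Δl = 16.77; W sinα = 21.8
Σc'Δl = 81.3 kN/m; ΣN' = 325.5 kN/m; ΣW sinα = 153.4 kN/m
Resisting = 81.3 + 325.5·tan23.3° = 81.3 + 140.2 = 221.5 kN/m
FS = 221.5 / 153.4 = 1.443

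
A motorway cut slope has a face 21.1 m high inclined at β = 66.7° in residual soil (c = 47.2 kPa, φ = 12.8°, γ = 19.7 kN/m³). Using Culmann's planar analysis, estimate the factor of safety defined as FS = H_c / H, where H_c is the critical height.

H_c = (4c/γ) · sinβ cosφ / [1 − cos(β − φ)]
    = (4·47.2/19.7) · sin66.7°·cos12.8° / [1 − cos53.9°]
    = 9.584 · 0.8956 / 0.4108 = 20.89 m
FS = H_c / H = 20.89 / 21.1 = 0.990

FS = 0.99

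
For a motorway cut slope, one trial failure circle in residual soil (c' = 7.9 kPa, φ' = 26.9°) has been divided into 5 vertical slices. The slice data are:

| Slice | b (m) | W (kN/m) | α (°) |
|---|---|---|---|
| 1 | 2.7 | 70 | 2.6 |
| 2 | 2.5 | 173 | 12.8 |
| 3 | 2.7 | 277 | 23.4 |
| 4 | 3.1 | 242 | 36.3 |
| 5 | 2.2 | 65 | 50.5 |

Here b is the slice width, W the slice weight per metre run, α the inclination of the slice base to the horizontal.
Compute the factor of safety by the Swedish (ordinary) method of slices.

Ordinary method of slices: FS = Σ[c'·Δl_i + (W_i cosα_i)·tanφ'] / Σ W_i sinα_i, with Δl_i = b_i / cosα_i.
Slice 1: Δl = 2.7/cos2.6° = 2.703 m; N'_1 = 70·cos2.6° = 69.9; c'Δl = 21.35; W sinα = 3.2
Slice 2: Δl = 2.5/cos12.8° = 2.564 m; N'_2 = 173·cos12.8° = 168.7; c'Δl = 20.25; W sinα = 38.3
Slice 3: Δl = 2.7/cos23.4° = 2.942 m; N'_3 = 277·cos23.4° = 254.2; c'Δl = 23.24; W sinα = 110.0
Slice 4: Δl = 3.1/cos36.3° = 3.846 m; N'_4 = 242·cos36.3° = 195.0; c'Δl = 30.39; W sinα = 143.3
Slice 5: Δl = 2.2/cos50.5° = 3.459 m; N'_5 = 65·cos50.5° = 41.3; c'Δl = 27.32; W sinα = 50.2
Σc'Δl = 122.6 kN/m; ΣN' = 729.2 kN/m; ΣW sinα = 344.9 kN/m
Resisting = 122.6 + 729.2·tan26.9° = 122.6 + 370.0 = 492.5 kN/m
FS = 492.5 / 344.9 = 1.428

FS = 1.43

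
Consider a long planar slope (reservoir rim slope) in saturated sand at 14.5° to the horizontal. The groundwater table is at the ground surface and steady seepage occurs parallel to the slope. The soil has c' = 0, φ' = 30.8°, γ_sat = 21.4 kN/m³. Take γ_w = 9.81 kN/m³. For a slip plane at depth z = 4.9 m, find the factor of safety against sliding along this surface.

With seepage parallel to the slope and the water table at the surface, the effective normal stress on the slip plane uses the buoyant unit weight γ' = γ_sat − γ_w while the driving shear stress uses γ_sat:
FS = [c' + γ' z cos²β tanφ'] / [γ_sat z sinβ cosβ]
(For c' = 0 this reduces to FS = (γ'/γ_sat)·tanφ'/tanβ.)
γ' = 21.4 − 9.81 = 11.59 kN/m³
Numerator = 0.0 + 11.59·4.9·cos²14.5°·tan30.8° = 0.0 + 11.59·4.9·0.9373·0.5961 = 31.732 kPa
Denominator = 21.4·4.9·sin14.5°·cos14.5° = 21.4·4.9·0.2504·0.9681 = 25.419 kPa
FS = 31.732 / 25.419 = 1.248

FS = 1.25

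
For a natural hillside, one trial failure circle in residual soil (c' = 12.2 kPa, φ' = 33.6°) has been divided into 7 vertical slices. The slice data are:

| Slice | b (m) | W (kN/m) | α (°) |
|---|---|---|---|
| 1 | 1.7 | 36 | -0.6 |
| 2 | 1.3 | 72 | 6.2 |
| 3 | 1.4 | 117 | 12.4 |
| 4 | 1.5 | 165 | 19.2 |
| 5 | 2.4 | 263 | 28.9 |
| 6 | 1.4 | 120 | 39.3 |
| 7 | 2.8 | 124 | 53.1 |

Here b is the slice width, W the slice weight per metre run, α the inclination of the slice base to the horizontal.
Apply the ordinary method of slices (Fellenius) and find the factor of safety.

FS = 1.80

Ordinary method of slices: FS = Σ[c'·Δl_i + (W_i cosα_i)·tanφ'] / Σ W_i sinα_i, with Δl_i = b_i / cosα_i.
Slice 1: Δl = 1.7/cos(-0.6°) = 1.700 m; N'_1 = 36·cos(-0.6°) = 36.0; c'Δl = 20.74; W sinα = -0.4
Slice 2: Δl = 1.3/cos6.2° = 1.308 m; N'_2 = 72·cos6.2° = 71.6; c'Δl = 15.95; W sinα = 7.8
Slice 3: Δl = 1.4/cos12.4° = 1.433 m; N'_3 = 117·cos12.4° = 114.3; c'Δl = 17.49; W sinα = 25.1
Slice 4: Δl = 1.5/cos19.2° = 1.588 m; N'_4 = 165·cos19.2° = 155.8; c'Δl = 19.38; W sinα = 54.3
Slice 5: Δl = 2.4/cos28.9° = 2.741 m; N'_5 = 263·cos28.9° = 230.2; c'Δl = 33.45; W sinα = 127.1
Slice 6: Δl = 1.4/cos39.3° = 1.809 m; N'_6 = 120·cos39.3° = 92.9; c'Δl = 22.07; W sinα = 76.0
Slice 7: Δl = 2.8/cos53.1° = 4.663 m; N'_7 = 124·cos53.1° = 74.5; c'Δl = 56.89; W sinα = 99.2
Σc'Δl = 186.0 kN/m; ΣN' = 775.2 kN/m; ΣW sinα = 389.1 kN/m
Resisting = 186.0 + 775.2·tan33.6° = 186.0 + 515.1 = 701.0 kN/m
FS = 701.0 / 389.1 = 1.802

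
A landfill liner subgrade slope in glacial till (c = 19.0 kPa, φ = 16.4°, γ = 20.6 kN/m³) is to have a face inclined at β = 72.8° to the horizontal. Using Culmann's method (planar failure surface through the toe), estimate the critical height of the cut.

H_c = 7.57 m

Culmann's analysis gives the critical failure plane at α_cr = (β + φ)/2 = (72.8 + 16.4)/2 = 44.6°, and the critical height
H_c = (4c/γ) · sinβ cosφ / [1 − cos(β − φ)]
    = (4·19.0/20.6) · sin72.8°·cos16.4° / [1 − cos(56.4°)]
    = 3.689 · 0.9553·0.9593 / [1 − 0.5534]
    = 3.689 · 0.9164 / 0.4466
    = 7.57 m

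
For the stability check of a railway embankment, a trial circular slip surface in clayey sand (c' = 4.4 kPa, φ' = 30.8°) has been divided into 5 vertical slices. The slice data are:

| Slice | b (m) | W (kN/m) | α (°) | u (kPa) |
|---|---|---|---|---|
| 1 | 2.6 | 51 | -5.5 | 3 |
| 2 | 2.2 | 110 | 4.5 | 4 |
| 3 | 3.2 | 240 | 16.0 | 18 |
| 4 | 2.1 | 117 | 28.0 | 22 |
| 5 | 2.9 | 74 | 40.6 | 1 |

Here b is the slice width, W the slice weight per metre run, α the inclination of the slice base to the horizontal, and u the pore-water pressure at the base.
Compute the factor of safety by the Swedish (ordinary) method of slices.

FS = 1.81

Ordinary method of slices: FS = Σ[c'·Δl_i + (W_i cosα_i − u_i·Δl_i)·tanφ'] / Σ W_i sinα_i, with Δl_i = b_i / cosα_i.
Slice 1: Δl = 2.6/cos(-5.5°) = 2.612 m; N'_1 = 51·cos(-5.5°) − 3·2.612 = 42.9; c'Δl = 11.49; W sinα = -4.9
Slice 2: Δl = 2.2/cos4.5° = 2.207 m; N'_2 = 110·cos4.5° − 4·2.207 = 100.8; c'Δl = 9.71; W sinα = 8.6
Slice 3: Δl = 3.2/cos16.0° = 3.329 m; N'_3 = 240·cos16.0° − 18·3.329 = 170.8; c'Δl = 14.65; W sinα = 66.2
Slice 4: Δl = 2.1/cos28.0° = 2.378 m; N'_4 = 117·cos28.0° − 22·2.378 = 51.0; c'Δl = 10.46; W sinα = 54.9
Slice 5: Δl = 2.9/cos40.6° = 3.819 m; N'_5 = 74·cos40.6° − 1·3.819 = 52.4; c'Δl = 16.81; W sinα = 48.2
Σc'Δl = 63.1 kN/m; ΣN' = 417.9 kN/m; ΣW sinα = 173.0 kN/m
Resisting = 63.1 + 417.9·tan30.8° = 63.1 + 249.1 = 312.2 kN/m
FS = 312.2 / 173.0 = 1.805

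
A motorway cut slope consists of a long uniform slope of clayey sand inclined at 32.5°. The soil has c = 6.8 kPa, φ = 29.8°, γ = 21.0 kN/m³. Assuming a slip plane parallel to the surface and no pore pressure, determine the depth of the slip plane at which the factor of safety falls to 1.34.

Setting FS = 1.34 in FS = [c + γz cos²β tanφ] / [γz sinβ cosβ] and solving for z:
z = c / [γ cosβ (FS·sinβ − cosβ·tanφ)]
  = 6.8 / [21.0·cos32.5°·(1.34·sin32.5° − cos32.5°·tan29.8°)]
  = 6.8 / [21.0·0.8434·(1.34·0.5373 − 0.8434·0.5727)]
  = 6.8 / 4.1970 = 1.620 m

z = 1.62 m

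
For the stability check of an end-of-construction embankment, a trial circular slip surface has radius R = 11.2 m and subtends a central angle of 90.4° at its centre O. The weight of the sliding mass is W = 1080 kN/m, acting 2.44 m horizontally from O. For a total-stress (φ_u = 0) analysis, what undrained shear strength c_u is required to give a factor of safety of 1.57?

FS = c_u·L_a·R / (W·d), so c_u = FS·W·d / (L_a·R).
Arc length L_a = R·θ = 11.2·(90.4°·π/180) = 11.2·1.5778 = 17.67 m
c_u = 1.57·1080·2.44 / (17.67·11.2) = 4137.3 / 197.92 = 20.90 kPa

c_u = 20.9 kPa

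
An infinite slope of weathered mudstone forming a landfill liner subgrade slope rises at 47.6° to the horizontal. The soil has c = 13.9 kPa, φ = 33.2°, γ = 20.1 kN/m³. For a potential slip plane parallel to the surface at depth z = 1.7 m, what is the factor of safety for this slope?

FS = 1.41

For an infinite slope with a slip plane parallel to the surface (no pore pressure): FS = [c + γz cos²β tanφ] / [γz sinβ cosβ].
γz = 20.1·1.7 = 34.17 kN/m²
Numerator = 13.9 + 34.17·cos²47.6°·tan33.2° = 13.9 + 34.17·0.4547·0.6544 = 24.067 kPa
Denominator = 34.17·sin47.6°·cos47.6° = 34.17·0.7385·0.6743 = 17.015 kPa
FS = 24.067 / 17.015 = 1.414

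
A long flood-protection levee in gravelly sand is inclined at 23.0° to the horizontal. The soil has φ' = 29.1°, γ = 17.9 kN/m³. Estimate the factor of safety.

FS = 1.31

For a dry cohesionless infinite slope the factor of safety is FS = tanφ' / tanβ.
FS = tan29.1° / tan23.0° = 0.5566 / 0.4245 = 1.311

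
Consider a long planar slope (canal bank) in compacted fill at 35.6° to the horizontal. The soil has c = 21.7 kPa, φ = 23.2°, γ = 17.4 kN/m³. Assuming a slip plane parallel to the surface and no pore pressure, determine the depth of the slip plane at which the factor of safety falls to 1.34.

Setting FS = 1.34 in FS = [c + γz cos²β tanφ] / [γz sinβ cosβ] and solving for z:
z = c / [γ cosβ (FS·sinβ − cosβ·tanφ)]
  = 21.7 / [17.4·cos35.6°·(1.34·sin35.6° − cos35.6°·tan23.2°)]
  = 21.7 / [17.4·0.8131·(1.34·0.5821 − 0.8131·0.4286)]
  = 21.7 / 6.1055 = 3.554 m

z = 3.55 m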